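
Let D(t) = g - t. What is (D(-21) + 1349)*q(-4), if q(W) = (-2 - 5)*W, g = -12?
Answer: 38024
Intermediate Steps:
q(W) = -7*W
D(t) = -12 - t
(D(-21) + 1349)*q(-4) = ((-12 - 1*(-21)) + 1349)*(-7*(-4)) = ((-12 + 21) + 1349)*28 = (9 + 1349)*28 = 1358*28 = 38024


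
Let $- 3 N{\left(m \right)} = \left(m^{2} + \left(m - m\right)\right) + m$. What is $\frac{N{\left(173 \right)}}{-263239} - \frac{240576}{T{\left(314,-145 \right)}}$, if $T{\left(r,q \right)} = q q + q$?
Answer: $- \frac{1314989078}{114508965} \approx -11.484$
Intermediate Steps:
$T{\left(r,q \right)} = q + q^{2}$ ($T{\left(r,q \right)} = q^{2} + q = q + q^{2}$)
$N{\left(m \right)} = - \frac{m}{3} - \frac{m^{2}}{3}$ ($N{\left(m \right)} = - \frac{\left(m^{2} + \left(m - m\right)\right) + m}{3} = - \frac{\left(m^{2} + 0\right) + m}{3} = - \frac{m^{2} + m}{3} = - \frac{m + m^{2}}{3} = - \frac{m}{3} - \frac{m^{2}}{3}$)
$\frac{N{\left(173 \right)}}{-263239} - \frac{240576}{T{\left(314,-145 \right)}} = \frac{\left(- \frac{1}{3}\right) 173 \left(1 + 173\right)}{-263239} - \frac{240576}{\left(-145\right) \left(1 - 145\right)} = \left(- \frac{1}{3}\right) 173 \cdot 174 \left(- \frac{1}{263239}\right) - \frac{240576}{\left(-145\right) \left(-144\right)} = \left(-10034\right) \left(- \frac{1}{263239}\right) - \frac{240576}{20880} = \frac{10034}{263239} - \frac{5012}{435} = - \frac{1314989078}{114508965}$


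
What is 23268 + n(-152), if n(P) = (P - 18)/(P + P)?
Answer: 3536821/152 ≈ 23269.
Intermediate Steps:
n(P) = (-18 + P)/(2*P) (n(P) = (-18 + P)/((2*P)) = (-18 + P)*(1/(2*P)) = (-18 + P)/(2*P))
23268 + n(-152) = 23268 + (½)*(-18 - 152)/(-152) = 23268 + (½)*(-1/152)*(-170) = 23268 + 85/152 = 3536821/152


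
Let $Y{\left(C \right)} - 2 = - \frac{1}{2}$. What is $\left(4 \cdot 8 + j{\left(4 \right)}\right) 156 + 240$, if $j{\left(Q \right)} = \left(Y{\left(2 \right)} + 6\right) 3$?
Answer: $8742$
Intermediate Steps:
$Y{\left(C \right)} = \frac{3}{2}$ ($Y{\left(C \right)} = 2 - \frac{1}{2} = \frac{3}{2}$)
$j{\left(Q \right)} = \frac{45}{2}$ ($j{\left(Q \right)} = \left(\frac{3}{2} + 6\right) 3 = \frac{15}{2} \cdot 3 = \frac{45}{2}$)
$\left(4 \cdot 8 + j{\left(4 \right)}\right) 156 + 240 = \left(4 \cdot 8 + \frac{45}{2}\right) 156 + 240 = \left(32 + \frac{45}{2}\right) 156 + 240 = \frac{109}{2} \cdot 156 + 240 = 8502 + 240 = 8742$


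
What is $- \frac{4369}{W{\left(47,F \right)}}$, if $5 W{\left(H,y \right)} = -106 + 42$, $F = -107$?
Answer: $\frac{21845}{64} \approx 341.33$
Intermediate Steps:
$W{\left(H,y \right)} = - \frac{64}{5}$ ($W{\left(H,y \right)} = \frac{-106 + 42}{5} = \frac{1}{5} \left(-64\right) = - \frac{64}{5}$)
$- \frac{4369}{W{\left(47,F \right)}} = - \frac{4369}{- \frac{64}{5}} = \left(-4369\right) \left(- \frac{5}{64}\right) = \frac{21845}{64}$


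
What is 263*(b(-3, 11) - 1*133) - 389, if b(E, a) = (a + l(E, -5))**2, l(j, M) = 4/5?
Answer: 31303/25 ≈ 1252.1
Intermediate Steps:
l(j, M) = 4/5 (l(j, M) = 4*(1/5) = 4/5)
b(E, a) = (4/5 + a)**2 (b(E, a) = (a + 4/5)**2 = (4/5 + a)**2)
263*(b(-3, 11) - 1*133) - 389 = 263*((4 + 5*11)**2/25 - 1*133) - 389 = 263*((4 + 55)**2/25 - 133) - 389 = 263*((1/25)*59**2 - 133) - 389 = 263*((1/25)*3481 - 133) - 389 = 263*(3481/25 - 133) - 389 = 263*(156/25) - 389 = 41028/25 - 389 = 31303/25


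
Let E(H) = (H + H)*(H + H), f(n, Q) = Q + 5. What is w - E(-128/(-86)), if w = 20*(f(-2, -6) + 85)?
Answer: 3089936/1849 ≈ 1671.1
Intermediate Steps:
f(n, Q) = 5 + Q
E(H) = 4*H**2 (E(H) = (2*H)*(2*H) = 4*H**2)
w = 1680 (w = 20*((5 - 6) + 85) = 20*(-1 + 85) = 20*84 = 1680)
w - E(-128/(-86)) = 1680 - 4*(-128/(-86))**2 = 1680 - 4*(-128*(-1/86))**2 = 1680 - 4*(64/43)**2 = 1680 - 4*4096/1849 = 1680 - 1*16384/1849 = 1680 - 16384/1849 = 3089936/1849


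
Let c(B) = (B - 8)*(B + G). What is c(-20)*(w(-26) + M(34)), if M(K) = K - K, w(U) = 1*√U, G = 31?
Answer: -308*I*√26 ≈ -1570.5*I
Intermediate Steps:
c(B) = (-8 + B)*(31 + B) (c(B) = (B - 8)*(B + 31) = (-8 + B)*(31 + B))
w(U) = √U
M(K) = 0
c(-20)*(w(-26) + M(34)) = (-248 + (-20)² + 23*(-20))*(√(-26) + 0) = (-248 + 400 - 460)*(I*√26 + 0) = -308*I*√26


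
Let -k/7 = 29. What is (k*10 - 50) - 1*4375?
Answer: -6455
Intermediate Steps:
k = -203 (k = -7*29 = -203)
(k*10 - 50) - 1*4375 = (-203*10 - 50) - 1*4375 = (-2030 - 50) - 4375 = -2080 - 4375 = -6455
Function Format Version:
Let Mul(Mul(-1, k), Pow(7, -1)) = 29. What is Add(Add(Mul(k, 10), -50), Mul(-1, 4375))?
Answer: -6455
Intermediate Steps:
k = -203 (k = Mul(-7, 29) = -203)
Add(Add(Mul(k, 10), -50), Mul(-1, 4375)) = Add(Add(Mul(-203, 10), -50), Mul(-1, 4375)) = Add(Add(-2030, -50), -4375) = Add(-2080, -4375) = -6455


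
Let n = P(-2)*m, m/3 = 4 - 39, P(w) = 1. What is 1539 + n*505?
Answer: -51486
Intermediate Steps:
m = -105 (m = 3*(4 - 39) = 3*(-35) = -105)
n = -105 (n = 1*(-105) = -105)
1539 + n*505 = 1539 - 105*505 = 1539 - 53025 = -51486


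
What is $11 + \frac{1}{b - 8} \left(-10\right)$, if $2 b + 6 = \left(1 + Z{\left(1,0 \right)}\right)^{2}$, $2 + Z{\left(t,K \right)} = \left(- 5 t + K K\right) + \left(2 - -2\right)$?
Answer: $\frac{109}{9} \approx 12.111$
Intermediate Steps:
$Z{\left(t,K \right)} = 2 + K^{2} - 5 t$ ($Z{\left(t,K \right)} = -2 + \left(\left(- 5 t + K K\right) + \left(2 - -2\right)\right) = -2 + \left(\left(- 5 t + K^{2}\right) + \left(2 + 2\right)\right) = -2 + \left(\left(K^{2} - 5 t\right) + 4\right) = -2 + \left(4 + K^{2} - 5 t\right) = 2 + K^{2} - 5 t$)
$b = -1$ ($b = -3 + \frac{\left(1 + \left(2 + 0^{2} - 5\right)\right)^{2}}{2} = -3 + \frac{\left(1 + \left(2 + 0 - 5\right)\right)^{2}}{2} = -3 + \frac{\left(1 - 3\right)^{2}}{2} = -3 + \frac{\left(-2\right)^{2}}{2} = -3 + \frac{1}{2} \cdot 4 = -3 + 2 = -1$)
$11 + \frac{1}{b - 8} \left(-10\right) = 11 + \frac{1}{-1 - 8} \left(-10\right) = 11 + \frac{1}{-9} \left(-10\right) = 11 - - \frac{10}{9} = 11 + \frac{10}{9} = \frac{109}{9}$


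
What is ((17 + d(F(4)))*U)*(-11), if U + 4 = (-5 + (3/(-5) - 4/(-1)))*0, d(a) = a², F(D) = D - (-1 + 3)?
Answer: 924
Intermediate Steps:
F(D) = -2 + D (F(D) = D - 1*2 = D - 2 = -2 + D)
U = -4 (U = -4 + (-5 + (3/(-5) - 4/(-1)))*0 = -4 + (-5 + (3*(-⅕) - 4*(-1)))*0 = -4 + (-5 + (-⅗ + 4))*0 = -4 + (-5 + 17/5)*0 = -4 - 8/5*0 = -4 + 0 = -4)
((17 + d(F(4)))*U)*(-11) = ((17 + (-2 + 4)²)*(-4))*(-11) = ((17 + 2²)*(-4))*(-11) = ((17 + 4)*(-4))*(-11) = (21*(-4))*(-11) = -84*(-11) = 924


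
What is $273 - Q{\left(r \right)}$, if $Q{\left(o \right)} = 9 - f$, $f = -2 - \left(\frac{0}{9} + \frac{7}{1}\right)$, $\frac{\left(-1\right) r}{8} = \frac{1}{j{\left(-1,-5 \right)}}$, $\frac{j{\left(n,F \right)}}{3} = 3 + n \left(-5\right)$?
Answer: $255$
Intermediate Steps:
$j{\left(n,F \right)} = 9 - 15 n$ ($j{\left(n,F \right)} = 3 \left(3 + n \left(-5\right)\right) = 3 \left(3 - 5 n\right) = 9 - 15 n$)
$r = - \frac{1}{3}$ ($r = - \frac{8}{9 - -15} = - \frac{8}{9 + 15} = - \frac{8}{24} = \left(-8\right) \frac{1}{24} = - \frac{1}{3} \approx -0.33333$)
$f = -9$ ($f = -2 - \left(0 \cdot \frac{1}{9} + 7 \cdot 1\right) = -2 - \left(0 + 7\right) = -2 - 7 = -9$)
$Q{\left(o \right)} = 18$ ($Q{\left(o \right)} = 9 - -9 = 9 + 9 = 18$)
$273 - Q{\left(r \right)} = 273 - 18 = 255$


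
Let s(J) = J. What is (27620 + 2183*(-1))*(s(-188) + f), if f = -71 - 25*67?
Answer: -49195158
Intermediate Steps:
f = -1746 (f = -71 - 1675 = -1746)
(27620 + 2183*(-1))*(s(-188) + f) = (27620 + 2183*(-1))*(-188 - 1746) = (27620 - 2183)*(-1934) = 25437*(-1934) = -49195158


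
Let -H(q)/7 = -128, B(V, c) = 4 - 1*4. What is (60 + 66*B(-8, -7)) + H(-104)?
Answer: 956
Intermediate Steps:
B(V, c) = 0 (B(V, c) = 4 - 4 = 0)
H(q) = 896 (H(q) = -7*(-128) = 896)
(60 + 66*B(-8, -7)) + H(-104) = (60 + 66*0) + 896 = (60 + 0) + 896 = 60 + 896 = 956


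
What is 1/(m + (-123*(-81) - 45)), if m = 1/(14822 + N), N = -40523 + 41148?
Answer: 15447/153203347 ≈ 0.00010083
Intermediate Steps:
N = 625
m = 1/15447 (m = 1/(14822 + 625) = 1/15447 ≈ 6.4738e-5)
1/(m + (-123*(-81) - 45)) = 1/(1/15447 + (-123*(-81) - 45)) = 1/(1/15447 + (9963 - 45)) = 1/(1/15447 + 9918) = 1/(153203347/15447) = 15447/153203347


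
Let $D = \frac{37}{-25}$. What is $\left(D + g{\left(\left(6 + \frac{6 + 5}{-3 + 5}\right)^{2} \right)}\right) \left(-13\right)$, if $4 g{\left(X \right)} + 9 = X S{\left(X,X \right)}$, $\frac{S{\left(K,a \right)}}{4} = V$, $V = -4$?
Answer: $\frac{692549}{100} \approx 6925.5$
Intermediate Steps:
$D = - \frac{37}{25}$ ($D = 37 \left(- \frac{1}{25}\right) = - \frac{37}{25} \approx -1.48$)
$S{\left(K,a \right)} = -16$ ($S{\left(K,a \right)} = 4 \left(-4\right) = -16$)
$g{\left(X \right)} = - \frac{9}{4} - 4 X$ ($g{\left(X \right)} = - \frac{9}{4} + \frac{X \left(-16\right)}{4} = - \frac{9}{4} + \frac{\left(-16\right) X}{4} = - \frac{9}{4} - 4 X$)
$\left(D + g{\left(\left(6 + \frac{6 + 5}{-3 + 5}\right)^{2} \right)}\right) \left(-13\right) = \left(- \frac{37}{25} - \left(\frac{9}{4} + 4 \left(6 + \frac{6 + 5}{-3 + 5}\right)^{2}\right)\right) \left(-13\right) = \left(- \frac{37}{25} - \left(\frac{9}{4} + 4 \left(6 + \frac{11}{2}\right)^{2}\right)\right) \left(-13\right) = \left(- \frac{37}{25} - \left(\frac{9}{4} + 4 \left(\frac{23}{2}\right)^{2}\right)\right) \left(-13\right) = \left(- \frac{37}{25} - \frac{2125}{4}\right) \left(-13\right) = \left(- \frac{53273}{100}\right) \left(-13\right) = \frac{692549}{100}$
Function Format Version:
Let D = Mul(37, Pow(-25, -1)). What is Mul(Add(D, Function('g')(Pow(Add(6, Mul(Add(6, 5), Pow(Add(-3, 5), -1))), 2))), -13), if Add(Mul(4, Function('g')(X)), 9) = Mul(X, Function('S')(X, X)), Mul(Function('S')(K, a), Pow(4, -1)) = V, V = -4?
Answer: Rational(692549, 100) ≈ 6925.5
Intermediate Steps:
D = Rational(-37, 25) (D = Mul(37, Rational(-1, 25)) = Rational(-37, 25) ≈ -1.4800)
Function('S')(K, a) = -16 (Function('S')(K, a) = Mul(4, -4) = -16)
Function('g')(X) = Add(Rational(-9, 4), Mul(-4, X)) (Function('g')(X) = Add(Rational(-9, 4), Mul(Rational(1, 4), Mul(X, -16))) = Add(Rational(-9, 4), Mul(Rational(1, 4), Mul(-16, X))) = Add(Rational(-9, 4), Mul(-4, X)))
Mul(Add(D, Function('g')(Pow(Add(6, Mul(Add(6, 5), Pow(Add(-3, 5), -1))), 2))), -13) = Mul(Add(Rational(-37, 25), Add(Rational(-9, 4), Mul(-4, Pow(Add(6, Mul(Add(6, 5), Pow(Add(-3, 5), -1))), 2)))), -13) = Mul(Add(Rational(-37, 25), Add(Rational(-9, 4), Mul(-4, Pow(Add(6, Mul(11, Pow(2, -1))), 2)))), -13) = Mul(Add(Rational(-37, 25), Add(Rational(-9, 4), Mul(-4, Pow(Add(6, Mul(11, Rational(1, 2))), 2)))), -13) = Mul(Add(Rational(-37, 25), Add(Rational(-9, 4), Mul(-4, Pow(Add(6, Rational(11, 2)), 2)))), -13) = Mul(Add(Rational(-37, 25), Add(Rational(-9, 4), Mul(-4, Pow(Rational(23, 2), 2)))), -13) = Mul(Add(Rational(-37, 25), Add(Rational(-9, 4), Mul(-4, Rational(529, 4)))), -13) = Mul(Add(Rational(-37, 25), Add(Rational(-9, 4), -529)), -13) = Mul(Add(Rational(-37, 25), Rational(-2125, 4)), -13) = Mul(Rational(-53273, 100), -13) = Rational(692549, 100)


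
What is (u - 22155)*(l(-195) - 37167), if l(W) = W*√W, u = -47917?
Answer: 2604366024 + 13664040*I*√195 ≈ 2.6044e+9 + 1.9081e+8*I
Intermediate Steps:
l(W) = W^(3/2)
(u - 22155)*(l(-195) - 37167) = (-47917 - 22155)*((-195)^(3/2) - 37167) = -70072*(-195*I*√195 - 37167) = -70072*(-37167 - 195*I*√195) = 2604366024 + 13664040*I*√195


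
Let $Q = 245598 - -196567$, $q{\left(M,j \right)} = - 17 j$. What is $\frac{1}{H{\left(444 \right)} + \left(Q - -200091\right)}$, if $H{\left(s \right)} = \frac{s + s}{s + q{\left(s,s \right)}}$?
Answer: $\frac{8}{5138047} \approx 1.557 \cdot 10^{-6}$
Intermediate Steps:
$Q = 442165$ ($Q = 245598 + 196567 = 442165$)
$H{\left(s \right)} = - \frac{1}{8}$ ($H{\left(s \right)} = \frac{s + s}{s - 17 s} = \frac{2 s}{\left(-16\right) s} = 2 s \left(- \frac{1}{16 s}\right) = - \frac{1}{8}$)
$\frac{1}{H{\left(444 \right)} + \left(Q - -200091\right)} = \frac{1}{- \frac{1}{8} + \left(442165 - -200091\right)} = \frac{1}{- \frac{1}{8} + \left(442165 + 200091\right)} = \frac{1}{- \frac{1}{8} + 642256} = \frac{1}{\frac{5138047}{8}} = \frac{8}{5138047}$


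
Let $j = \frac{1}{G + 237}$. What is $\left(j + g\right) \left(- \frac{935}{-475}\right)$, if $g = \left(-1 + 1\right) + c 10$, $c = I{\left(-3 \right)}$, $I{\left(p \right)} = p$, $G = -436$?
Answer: $- \frac{1116577}{18905} \approx -59.063$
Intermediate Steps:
$c = -3$
$j = - \frac{1}{199}$ ($j = \frac{1}{-436 + 237} = \frac{1}{-199} = - \frac{1}{199} \approx -0.0050251$)
$g = -30$ ($g = \left(-1 + 1\right) - 30 = 0 - 30 = -30$)
$\left(j + g\right) \left(- \frac{935}{-475}\right) = \left(- \frac{1}{199} - 30\right) \left(- \frac{935}{-475}\right) = - \frac{5971 \left(\left(-935\right) \left(- \frac{1}{475}\right)\right)}{199} = \left(- \frac{5971}{199}\right) \frac{187}{95} = - \frac{1116577}{18905}$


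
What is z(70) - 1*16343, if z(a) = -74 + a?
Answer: -16347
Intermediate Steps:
z(70) - 1*16343 = (-74 + 70) - 1*16343 = -4 - 16343 = -16347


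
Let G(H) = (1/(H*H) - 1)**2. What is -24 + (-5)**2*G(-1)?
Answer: -24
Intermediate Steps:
G(H) = (-1 + H**(-2))**2 (G(H) = (1/(H**2) - 1)**2 = (H**(-2) - 1)**2 = (-1 + H**(-2))**2)
-24 + (-5)**2*G(-1) = -24 + (-5)**2*((-1 + (-1)**2)**2/(-1)**4) = -24 + 25*(1*(-1 + 1)**2) = -24 + 25*(1*0**2) = -24 + 25*(1*0) = -24 + 25*0 = -24 + 0 = -24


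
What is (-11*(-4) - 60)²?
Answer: 256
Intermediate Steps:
(-11*(-4) - 60)² = (44 - 60)² = (-16)² = 256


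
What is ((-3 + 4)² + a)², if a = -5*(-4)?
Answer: 441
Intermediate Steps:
a = 20
((-3 + 4)² + a)² = ((-3 + 4)² + 20)² = (1² + 20)² = (1 + 20)² = 21² = 441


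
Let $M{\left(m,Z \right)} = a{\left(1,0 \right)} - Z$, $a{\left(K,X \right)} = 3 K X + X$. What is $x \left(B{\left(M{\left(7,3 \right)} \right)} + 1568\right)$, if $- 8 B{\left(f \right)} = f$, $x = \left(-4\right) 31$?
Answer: $- \frac{388957}{2} \approx -1.9448 \cdot 10^{5}$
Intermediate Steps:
$a{\left(K,X \right)} = X + 3 K X$ ($a{\left(K,X \right)} = 3 K X + X = X + 3 K X$)
$M{\left(m,Z \right)} = - Z$ ($M{\left(m,Z \right)} = 0 \left(1 + 3 \cdot 1\right) - Z = 0 \left(1 + 3\right) - Z = 0 \cdot 4 - Z = 0 - Z = - Z$)
$x = -124$
$B{\left(f \right)} = - \frac{f}{8}$
$x \left(B{\left(M{\left(7,3 \right)} \right)} + 1568\right) = - 124 \left(- \frac{\left(-1\right) 3}{8} + 1568\right) = - 124 \left(\left(- \frac{1}{8}\right) \left(-3\right) + 1568\right) = - 124 \left(\frac{3}{8} + 1568\right) = \left(-124\right) \frac{12547}{8} = - \frac{388957}{2}$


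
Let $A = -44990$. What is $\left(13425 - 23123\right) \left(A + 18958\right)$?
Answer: $252458336$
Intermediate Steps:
$\left(13425 - 23123\right) \left(A + 18958\right) = \left(13425 - 23123\right) \left(-44990 + 18958\right) = \left(-9698\right) \left(-26032\right) = 252458336$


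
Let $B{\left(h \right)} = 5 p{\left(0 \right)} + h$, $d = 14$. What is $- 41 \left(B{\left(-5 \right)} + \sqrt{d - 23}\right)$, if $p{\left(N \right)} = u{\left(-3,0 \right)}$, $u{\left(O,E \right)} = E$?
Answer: $205 - 123 i \approx 205.0 - 123.0 i$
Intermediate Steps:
$p{\left(N \right)} = 0$
$B{\left(h \right)} = h$ ($B{\left(h \right)} = 5 \cdot 0 + h = 0 + h = h$)
$- 41 \left(B{\left(-5 \right)} + \sqrt{d - 23}\right) = - 41 \left(-5 + \sqrt{14 - 23}\right) = - 41 \left(-5 + \sqrt{-9}\right) = - 41 \left(-5 + 3 i\right) = 205 - 123 i$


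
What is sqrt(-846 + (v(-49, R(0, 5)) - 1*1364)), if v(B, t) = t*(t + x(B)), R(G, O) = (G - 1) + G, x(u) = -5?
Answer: 2*I*sqrt(551) ≈ 46.947*I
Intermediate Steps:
R(G, O) = -1 + 2*G (R(G, O) = (-1 + G) + G = -1 + 2*G)
v(B, t) = t*(-5 + t) (v(B, t) = t*(t - 5) = t*(-5 + t))
sqrt(-846 + (v(-49, R(0, 5)) - 1*1364)) = sqrt(-846 + ((-1 + 2*0)*(-5 + (-1 + 2*0)) - 1*1364)) = sqrt(-846 + ((-1 + 0)*(-5 + (-1 + 0)) - 1364)) = sqrt(-846 + (-(-5 - 1) - 1364)) = sqrt(-846 + (-1*(-6) - 1364)) = sqrt(-846 + (6 - 1364)) = sqrt(-846 - 1358) = sqrt(-2204) = 2*I*sqrt(551)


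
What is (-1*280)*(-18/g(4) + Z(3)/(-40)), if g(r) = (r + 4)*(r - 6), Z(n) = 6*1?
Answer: -273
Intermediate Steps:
Z(n) = 6
g(r) = (-6 + r)*(4 + r) (g(r) = (4 + r)*(-6 + r) = (-6 + r)*(4 + r))
(-1*280)*(-18/g(4) + Z(3)/(-40)) = (-1*280)*(-18/(-24 + 4**2 - 2*4) + 6/(-40)) = -280*(-18/(-24 + 16 - 8) + 6*(-1/40)) = -280*(-18/(-16) - 3/20) = -280*(-18*(-1/16) - 3/20) = -280*(9/8 - 3/20) = -280*39/40 = -273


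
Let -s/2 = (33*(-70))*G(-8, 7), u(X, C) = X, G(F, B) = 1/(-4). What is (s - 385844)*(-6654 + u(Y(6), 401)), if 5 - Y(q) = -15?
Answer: 2567351366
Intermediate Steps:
Y(q) = 20 (Y(q) = 5 - 1*(-15) = 5 + 15 = 20)
G(F, B) = -¼
s = -1155 (s = -2*33*(-70)*(-1)/4 = -(-4620)*(-1)/4 = -2*1155/2 = -1155)
(s - 385844)*(-6654 + u(Y(6), 401)) = (-1155 - 385844)*(-6654 + 20) = -386999*(-6634) = 2567351366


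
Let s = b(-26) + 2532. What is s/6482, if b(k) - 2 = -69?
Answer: 2465/6482 ≈ 0.38028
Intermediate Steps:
b(k) = -67 (b(k) = 2 - 69 = -67)
s = 2465 (s = -67 + 2532 = 2465)
s/6482 = 2465/6482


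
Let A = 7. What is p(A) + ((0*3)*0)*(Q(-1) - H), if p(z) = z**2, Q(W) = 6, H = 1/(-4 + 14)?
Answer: 49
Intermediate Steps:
H = 1/10 ≈ 0.10000
p(A) + ((0*3)*0)*(Q(-1) - H) = 7**2 + ((0*3)*0)*(6 - 1*1/10) = 49 + (0*0)*(6 - 1/10) = 49 + 0*(59/10) = 49 + 0 = 49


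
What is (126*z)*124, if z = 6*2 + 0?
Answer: 187488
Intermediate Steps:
z = 12 (z = 12 + 0 = 12)
(126*z)*124 = (126*12)*124 = 1512*124 = 187488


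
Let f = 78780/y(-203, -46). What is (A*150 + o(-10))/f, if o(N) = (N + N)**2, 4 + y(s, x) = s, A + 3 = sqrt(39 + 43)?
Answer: 345/2626 - 1035*sqrt(82)/2626 ≈ -3.4377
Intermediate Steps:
A = -3 + sqrt(82) (A = -3 + sqrt(39 + 43) = -3 + sqrt(82) ≈ 6.0554)
y(s, x) = -4 + s
o(N) = 4*N**2 (o(N) = (2*N)**2 = 4*N**2)
f = -26260/69 (f = 78780/(-4 - 203) = 78780/(-207) = 78780*(-1/207) = -26260/69 ≈ -380.58)
(A*150 + o(-10))/f = ((-3 + sqrt(82))*150 + 4*(-10)**2)/(-26260/69) = ((-450 + 150*sqrt(82)) + 4*100)*(-69/26260) = ((-450 + 150*sqrt(82)) + 400)*(-69/26260) = (-50 + 150*sqrt(82))*(-69/26260) = 345/2626 - 1035*sqrt(82)/2626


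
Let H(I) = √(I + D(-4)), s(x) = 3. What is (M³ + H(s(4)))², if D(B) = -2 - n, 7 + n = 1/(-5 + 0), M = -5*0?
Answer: 41/5 ≈ 8.2000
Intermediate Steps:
M = 0
n = -36/5 (n = -7 + 1/(-5 + 0) = -7 + 1/(-5) = -7 - ⅕ = -36/5 ≈ -7.2000)
D(B) = 26/5 (D(B) = -2 - 1*(-36/5) = -2 + 36/5 = 26/5)
H(I) = √(26/5 + I) (H(I) = √(I + 26/5) = √(26/5 + I))
(M³ + H(s(4)))² = (0³ + √(130 + 25*3)/5)² = (0 + √(130 + 75)/5)² = (0 + √205/5)² = (√205/5)² = 41/5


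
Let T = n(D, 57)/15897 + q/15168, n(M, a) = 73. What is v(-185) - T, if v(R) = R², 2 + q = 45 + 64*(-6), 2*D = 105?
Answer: 2750843753071/80375232 ≈ 34225.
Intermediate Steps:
D = 105/2 (D = (½)*105 = 105/2 ≈ 52.500)
q = -341 (q = -2 + (45 + 64*(-6)) = -2 + (45 - 384) = -2 - 339 = -341)
T = -1437871/80375232 (T = 73/15897 - 341/15168 = -1437871/80375232 ≈ -0.017889)
v(-185) - T = (-185)² - 1*(-1437871/80375232) = 34225 + 1437871/80375232 = 2750843753071/80375232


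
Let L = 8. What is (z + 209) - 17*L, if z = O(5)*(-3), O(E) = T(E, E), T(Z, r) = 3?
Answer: 64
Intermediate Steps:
O(E) = 3
z = -9 (z = 3*(-3) = -9)
(z + 209) - 17*L = (-9 + 209) - 17*8 = 200 - 1*136 = 200 - 136 = 64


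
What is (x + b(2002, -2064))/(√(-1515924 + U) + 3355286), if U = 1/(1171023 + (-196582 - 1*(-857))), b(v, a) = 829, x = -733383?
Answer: -2397212438530672312/10979851884083000559 + 732554*I*√1441956290555539598/10979851884083000559 ≈ -0.21833 + 8.0116e-5*I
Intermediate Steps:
U = 1/975298 (U = 1/(1171023 + (-196582 + 857)) = 1/(1171023 - 195725) = 1/975298 ≈ 1.0253e-6)
(x + b(2002, -2064))/(√(-1515924 + U) + 3355286) = (-733383 + 829)/(√(-1515924 + 1/975298) + 3355286) = -732554/(√(-1478477645351/975298) + 3355286) = -732554/(I*√1441956290555539598/975298 + 3355286) = -732554/(3355286 + I*√1441956290555539598/975298)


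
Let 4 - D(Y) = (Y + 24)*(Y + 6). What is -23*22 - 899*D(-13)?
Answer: -73325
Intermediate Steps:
D(Y) = 4 - (6 + Y)*(24 + Y) (D(Y) = 4 - (Y + 24)*(Y + 6) = 4 - (24 + Y)*(6 + Y) = 4 - (6 + Y)*(24 + Y))
-23*22 - 899*D(-13) = -23*22 - 899*(-140 - 1*(-13)² - 30*(-13)) = -506 - 899*(-140 - 1*169 + 390) = -506 - 899*(-140 - 169 + 390) = -506 - 899*81 = -506 - 72819 = -73325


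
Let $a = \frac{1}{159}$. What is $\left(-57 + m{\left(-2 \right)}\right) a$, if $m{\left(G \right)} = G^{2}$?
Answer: $- \frac{1}{3} \approx -0.33333$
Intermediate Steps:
$a = \frac{1}{159} \approx 0.0062893$
$\left(-57 + m{\left(-2 \right)}\right) a = \left(-57 + \left(-2\right)^{2}\right) \frac{1}{159} = \left(-57 + 4\right) \frac{1}{159} = \left(-53\right) \frac{1}{159} = - \frac{1}{3}$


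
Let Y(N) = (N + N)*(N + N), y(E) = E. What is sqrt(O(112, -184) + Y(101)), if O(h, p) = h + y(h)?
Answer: 2*sqrt(10257) ≈ 202.55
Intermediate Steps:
O(h, p) = 2*h (O(h, p) = h + h = 2*h)
Y(N) = 4*N**2 (Y(N) = (2*N)*(2*N) = 4*N**2)
sqrt(O(112, -184) + Y(101)) = sqrt(2*112 + 4*101**2) = sqrt(224 + 4*10201) = sqrt(224 + 40804) = sqrt(41028) = 2*sqrt(10257)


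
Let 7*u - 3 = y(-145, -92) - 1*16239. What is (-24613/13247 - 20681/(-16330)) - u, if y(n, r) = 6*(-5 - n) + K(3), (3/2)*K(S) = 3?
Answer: 3329188329359/1514264570 ≈ 2198.6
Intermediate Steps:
K(S) = 2 (K(S) = (⅔)*3 = 2)
y(n, r) = -28 - 6*n (y(n, r) = 6*(-5 - n) + 2 = (-30 - 6*n) + 2 = -28 - 6*n)
u = -15394/7 (u = 3/7 + ((-28 - 6*(-145)) - 1*16239)/7 = 3/7 + ((-28 + 870) - 16239)/7 = 3/7 + (842 - 16239)/7 = 3/7 + (⅐)*(-15397) = 3/7 - 15397/7 = -15394/7 ≈ -2199.1)
(-24613/13247 - 20681/(-16330)) - u = (-24613/13247 - 20681/(-16330)) - 1*(-15394/7) = (-24613*1/13247 - 20681*(-1/16330)) + 15394/7 = (-24613/13247 + 20681/16330) + 15394/7 = -127969083/216323510 + 15394/7 = 3329188329359/1514264570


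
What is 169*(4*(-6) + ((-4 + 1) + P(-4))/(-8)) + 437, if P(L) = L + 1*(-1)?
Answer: -3450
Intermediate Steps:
P(L) = -1 + L (P(L) = L - 1 = -1 + L)
169*(4*(-6) + ((-4 + 1) + P(-4))/(-8)) + 437 = 169*(4*(-6) + ((-4 + 1) + (-1 - 4))/(-8)) + 437 = 169*(-24 + (-3 - 5)*(-⅛)) + 437 = 169*(-24 - 8*(-⅛)) + 437 = 169*(-24 + 1) + 437 = 169*(-23) + 437 = -3887 + 437 = -3450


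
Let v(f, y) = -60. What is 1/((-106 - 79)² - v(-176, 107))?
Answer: 1/34285 ≈ 2.9167e-5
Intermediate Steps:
1/((-106 - 79)² - v(-176, 107)) = 1/((-106 - 79)² - 1*(-60)) = 1/((-185)² + 60) = 1/(34225 + 60) = 1/34285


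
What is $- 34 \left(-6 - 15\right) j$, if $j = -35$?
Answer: $-24990$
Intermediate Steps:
$- 34 \left(-6 - 15\right) j = - 34 \left(-6 - 15\right) \left(-35\right) = \left(-34\right) \left(-21\right) \left(-35\right) = 714 \left(-35\right) = -24990$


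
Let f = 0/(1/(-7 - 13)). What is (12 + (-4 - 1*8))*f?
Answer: 0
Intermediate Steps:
f = 0 (f = 0/(1/(-20)) = 0/(-1/20) = 0*(-20) = 0)
(12 + (-4 - 1*8))*f = (12 + (-4 - 1*8))*0 = (12 + (-4 - 8))*0 = (12 - 12)*0 = 0*0 = 0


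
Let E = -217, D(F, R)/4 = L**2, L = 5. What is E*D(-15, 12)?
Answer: -21700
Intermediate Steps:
D(F, R) = 100 (D(F, R) = 4*5**2 = 4*25 = 100)
E*D(-15, 12) = -217*100 = -21700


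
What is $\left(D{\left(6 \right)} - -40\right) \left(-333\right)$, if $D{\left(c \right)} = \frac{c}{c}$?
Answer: $-13653$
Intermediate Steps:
$D{\left(c \right)} = 1$
$\left(D{\left(6 \right)} - -40\right) \left(-333\right) = \left(1 - -40\right) \left(-333\right) = \left(1 + 40\right) \left(-333\right) = 41 \left(-333\right) = -13653$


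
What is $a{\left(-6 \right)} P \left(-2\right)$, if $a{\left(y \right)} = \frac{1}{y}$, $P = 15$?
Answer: $5$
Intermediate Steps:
$a{\left(-6 \right)} P \left(-2\right) = \frac{1}{-6} \cdot 15 \left(-2\right) = \left(- \frac{1}{6}\right) 15 \left(-2\right) = \left(- \frac{5}{2}\right) \left(-2\right) = 5$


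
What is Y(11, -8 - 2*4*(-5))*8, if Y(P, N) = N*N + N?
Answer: 8448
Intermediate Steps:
Y(P, N) = N + N**2 (Y(P, N) = N**2 + N = N + N**2)
Y(11, -8 - 2*4*(-5))*8 = ((-8 - 2*4*(-5))*(1 + (-8 - 2*4*(-5))))*8 = ((-8 - 8*(-5))*(1 + (-8 - 8*(-5))))*8 = ((-8 + 40)*(1 + (-8 + 40)))*8 = (32*(1 + 32))*8 = (32*33)*8 = 1056*8 = 8448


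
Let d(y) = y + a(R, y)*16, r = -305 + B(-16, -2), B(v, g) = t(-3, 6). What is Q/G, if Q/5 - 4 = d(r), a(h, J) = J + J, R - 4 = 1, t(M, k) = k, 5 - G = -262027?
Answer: -49315/262032 ≈ -0.18820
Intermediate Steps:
G = 262032 (G = 5 - 1*(-262027) = 5 + 262027 = 262032)
B(v, g) = 6
R = 5 (R = 4 + 1 = 5)
a(h, J) = 2*J
r = -299 (r = -305 + 6 = -299)
d(y) = 33*y (d(y) = y + (2*y)*16 = y + 32*y = 33*y)
Q = -49315 (Q = 20 + 5*(33*(-299)) = 20 + 5*(-9867) = 20 - 49335 = -49315)
Q/G = -49315/262032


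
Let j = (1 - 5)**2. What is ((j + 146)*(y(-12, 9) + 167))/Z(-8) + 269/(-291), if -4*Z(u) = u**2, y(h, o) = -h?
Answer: -4221361/2328 ≈ -1813.3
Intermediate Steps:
j = 16 (j = (-4)**2 = 16)
Z(u) = -u**2/4
((j + 146)*(y(-12, 9) + 167))/Z(-8) + 269/(-291) = ((16 + 146)*(-1*(-12) + 167))/((-1/4*(-8)**2)) + 269/(-291) = (162*(12 + 167))/((-1/4*64)) + 269*(-1/291) = (162*179)/(-16) - 269/291 = 28998*(-1/16) - 269/291 = -14499/8 - 269/291 = -4221361/2328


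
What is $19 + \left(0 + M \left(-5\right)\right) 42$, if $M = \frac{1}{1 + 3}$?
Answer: $- \frac{67}{2} \approx -33.5$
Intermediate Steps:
$M = \frac{1}{4} \approx 0.25$
$19 + \left(0 + M \left(-5\right)\right) 42 = 19 + \left(0 + \frac{1}{4} \left(-5\right)\right) 42 = 19 + \left(0 - \frac{5}{4}\right) 42 = 19 - \frac{105}{2} = - \frac{67}{2}$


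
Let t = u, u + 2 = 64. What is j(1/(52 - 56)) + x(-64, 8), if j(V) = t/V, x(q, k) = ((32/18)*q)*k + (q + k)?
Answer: -10928/9 ≈ -1214.2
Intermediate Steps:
u = 62 (u = -2 + 64 = 62)
t = 62
x(q, k) = k + q + 16*k*q/9 (x(q, k) = ((32*(1/18))*q)*k + (k + q) = (16*q/9)*k + (k + q) = 16*k*q/9 + (k + q) = k + q + 16*k*q/9)
j(V) = 62/V
j(1/(52 - 56)) + x(-64, 8) = 62/(1/(52 - 56)) + (8 - 64 + (16/9)*8*(-64)) = 62/(1/(-4)) + (8 - 64 - 8192/9) = 62/(-1/4) - 8696/9 = 62*(-4) - 8696/9 = -248 - 8696/9 = -10928/9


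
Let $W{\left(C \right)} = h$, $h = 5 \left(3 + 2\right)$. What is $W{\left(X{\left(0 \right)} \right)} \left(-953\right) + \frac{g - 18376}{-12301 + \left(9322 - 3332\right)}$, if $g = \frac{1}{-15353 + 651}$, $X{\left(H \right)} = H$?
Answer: $- \frac{2210316307697}{92784322} \approx -23822.0$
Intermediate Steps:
$g = - \frac{1}{14702}$ ($g = \frac{1}{-14702} = - \frac{1}{14702} \approx -6.8018 \cdot 10^{-5}$)
$h = 25$ ($h = 5 \cdot 5 = 25$)
$W{\left(C \right)} = 25$
$W{\left(X{\left(0 \right)} \right)} \left(-953\right) + \frac{g - 18376}{-12301 + \left(9322 - 3332\right)} = 25 \left(-953\right) + \frac{- \frac{1}{14702} - 18376}{-12301 + \left(9322 - 3332\right)} = -23825 - \frac{270163953}{14702 \left(-12301 + 5990\right)} = -23825 - \frac{270163953}{14702 \left(-6311\right)} = -23825 - - \frac{270163953}{92784322} = -23825 + \frac{270163953}{92784322} = - \frac{2210316307697}{92784322}$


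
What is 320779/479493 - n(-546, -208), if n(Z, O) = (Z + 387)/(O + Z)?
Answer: 165627979/361537722 ≈ 0.45812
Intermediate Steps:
n(Z, O) = (387 + Z)/(O + Z)
320779/479493 - n(-546, -208) = 320779/479493 - (387 - 546)/(-208 - 546) = 320779*(1/479493) - (-159)/(-754) = 320779/479493 - (-1)*(-159)/754 = 320779/479493 - 1*159/754 = 320779/479493 - 159/754 = 165627979/361537722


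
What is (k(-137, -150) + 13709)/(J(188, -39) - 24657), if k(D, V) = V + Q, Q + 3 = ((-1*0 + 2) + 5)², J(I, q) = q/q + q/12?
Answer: -18140/32879 ≈ -0.55172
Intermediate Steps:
J(I, q) = 1 + q/12 (J(I, q) = 1 + q*(1/12) = 1 + q/12)
Q = 46 (Q = -3 + ((-1*0 + 2) + 5)² = -3 + ((0 + 2) + 5)² = -3 + (2 + 5)² = -3 + 7² = -3 + 49 = 46)
k(D, V) = 46 + V (k(D, V) = V + 46 = 46 + V)
(k(-137, -150) + 13709)/(J(188, -39) - 24657) = ((46 - 150) + 13709)/((1 + (1/12)*(-39)) - 24657) = (-104 + 13709)/((1 - 13/4) - 24657) = 13605/(-9/4 - 24657) = 13605/(-98637/4) = 13605*(-4/98637) = -18140/32879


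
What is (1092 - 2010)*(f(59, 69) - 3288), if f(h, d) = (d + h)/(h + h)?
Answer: 178025904/59 ≈ 3.0174e+6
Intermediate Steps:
f(h, d) = (d + h)/(2*h) (f(h, d) = (d + h)/((2*h)) = (d + h)*(1/(2*h)) = (d + h)/(2*h))
(1092 - 2010)*(f(59, 69) - 3288) = (1092 - 2010)*((1/2)*(69 + 59)/59 - 3288) = -918*((1/2)*(1/59)*128 - 3288) = -918*(64/59 - 3288) = -918*(-193928/59) = 178025904/59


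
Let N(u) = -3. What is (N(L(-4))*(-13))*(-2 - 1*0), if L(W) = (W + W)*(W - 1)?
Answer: -78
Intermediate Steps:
L(W) = 2*W*(-1 + W) (L(W) = (2*W)*(-1 + W) = 2*W*(-1 + W))
(N(L(-4))*(-13))*(-2 - 1*0) = (-3*(-13))*(-2 - 1*0) = 39*(-2 + 0) = 39*(-2) = -78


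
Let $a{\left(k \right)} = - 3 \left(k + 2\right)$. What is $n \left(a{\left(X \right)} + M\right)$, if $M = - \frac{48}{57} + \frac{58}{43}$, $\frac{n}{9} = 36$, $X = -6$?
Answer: $\frac{3310632}{817} \approx 4052.2$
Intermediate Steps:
$n = 324$ ($n = 9 \cdot 36 = 324$)
$M = \frac{414}{817}$ ($M = \left(-48\right) \frac{1}{57} + 58 \cdot \frac{1}{43} = - \frac{16}{19} + \frac{58}{43} = \frac{414}{817} \approx 0.50673$)
$a{\left(k \right)} = -6 - 3 k$ ($a{\left(k \right)} = - 3 \left(2 + k\right) = -6 - 3 k$)
$n \left(a{\left(X \right)} + M\right) = 324 \left(\left(-6 - -18\right) + \frac{414}{817}\right) = 324 \left(\left(-6 + 18\right) + \frac{414}{817}\right) = 324 \left(12 + \frac{414}{817}\right) = 324 \cdot \frac{10218}{817} = \frac{3310632}{817}$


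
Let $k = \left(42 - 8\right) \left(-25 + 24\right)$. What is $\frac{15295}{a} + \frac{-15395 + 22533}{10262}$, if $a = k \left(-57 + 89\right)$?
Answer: $- \frac{74595573}{5582528} \approx -13.362$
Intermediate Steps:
$k = -34$ ($k = 34 \left(-1\right) = -34$)
$a = -1088$ ($a = - 34 \left(-57 + 89\right) = \left(-34\right) 32 = -1088$)
$\frac{15295}{a} + \frac{-15395 + 22533}{10262} = \frac{15295}{-1088} + \frac{-15395 + 22533}{10262} = 15295 \left(- \frac{1}{1088}\right) + 7138 \cdot \frac{1}{10262} = - \frac{15295}{1088} + \frac{3569}{5131} = - \frac{74595573}{5582528}$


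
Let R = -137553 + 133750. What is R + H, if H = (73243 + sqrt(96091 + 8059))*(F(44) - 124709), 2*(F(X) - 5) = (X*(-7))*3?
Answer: -9167537141 - 625830*sqrt(4166) ≈ -9.2079e+9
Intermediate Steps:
F(X) = 5 - 21*X/2 (F(X) = 5 + ((X*(-7))*3)/2 = 5 + (-7*X*3)/2 = 5 + (-21*X)/2 = 5 - 21*X/2)
R = -3803
H = -9167533338 - 625830*sqrt(4166) (H = (73243 + sqrt(96091 + 8059))*((5 - 21/2*44) - 124709) = (73243 + sqrt(104150))*((5 - 462) - 124709) = (73243 + 5*sqrt(4166))*(-457 - 124709) = (73243 + 5*sqrt(4166))*(-125166) = -9167533338 - 625830*sqrt(4166) ≈ -9.2079e+9)
R + H = -3803 + (-9167533338 - 625830*sqrt(4166)) = -9167537141 - 625830*sqrt(4166)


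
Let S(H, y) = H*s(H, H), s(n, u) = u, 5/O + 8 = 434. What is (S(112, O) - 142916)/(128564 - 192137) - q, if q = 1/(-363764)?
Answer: 47424703781/23125568772 ≈ 2.0507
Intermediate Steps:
O = 5/426 (O = 5/(-8 + 434) = 5/426 ≈ 0.011737)
S(H, y) = H**2 (S(H, y) = H*H = H**2)
q = -1/363764 ≈ -2.7490e-6
(S(112, O) - 142916)/(128564 - 192137) - q = (112**2 - 142916)/(128564 - 192137) - 1*(-1/363764) = (12544 - 142916)/(-63573) + 1/363764 = -130372*(-1/63573) + 1/363764 = 130372/63573 + 1/363764 = 47424703781/23125568772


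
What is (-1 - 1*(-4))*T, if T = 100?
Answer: 300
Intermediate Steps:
(-1 - 1*(-4))*T = (-1 - 1*(-4))*100 = (-1 + 4)*100 = 3*100 = 300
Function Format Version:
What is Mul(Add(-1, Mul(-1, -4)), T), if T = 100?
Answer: 300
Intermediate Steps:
Mul(Add(-1, Mul(-1, -4)), T) = Mul(Add(-1, Mul(-1, -4)), 100) = Mul(Add(-1, 4), 100) = Mul(3, 100) = 300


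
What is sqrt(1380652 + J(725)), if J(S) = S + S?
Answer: sqrt(1382102) ≈ 1175.6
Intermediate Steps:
J(S) = 2*S
sqrt(1380652 + J(725)) = sqrt(1380652 + 2*725) = sqrt(1380652 + 1450) = sqrt(1382102)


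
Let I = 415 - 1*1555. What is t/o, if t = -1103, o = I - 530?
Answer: 1103/1670 ≈ 0.66048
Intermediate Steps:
I = -1140 (I = 415 - 1555 = -1140)
o = -1670 (o = -1140 - 530 = -1670)
t/o = -1103/(-1670) = -1103*(-1/1670) = 1103/1670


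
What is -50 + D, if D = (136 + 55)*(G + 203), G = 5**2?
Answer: 43498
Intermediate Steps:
G = 25
D = 43548 (D = (136 + 55)*(25 + 203) = 191*228 = 43548)
-50 + D = -50 + 43548 = 43498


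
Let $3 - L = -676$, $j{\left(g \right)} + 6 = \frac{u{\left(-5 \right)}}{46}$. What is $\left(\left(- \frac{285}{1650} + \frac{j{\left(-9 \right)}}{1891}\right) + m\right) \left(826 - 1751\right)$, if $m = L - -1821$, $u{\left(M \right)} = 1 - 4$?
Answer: $- \frac{35686300940}{15433} \approx -2.3123 \cdot 10^{6}$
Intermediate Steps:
$u{\left(M \right)} = -3$
$j{\left(g \right)} = - \frac{279}{46}$ ($j{\left(g \right)} = -6 - \frac{3}{46} = - \frac{279}{46}$)
$L = 679$ ($L = 3 - -676 = 3 + 676 = 679$)
$m = 2500$ ($m = 679 - -1821 = 679 + 1821 = 2500$)
$\left(\left(- \frac{285}{1650} + \frac{j{\left(-9 \right)}}{1891}\right) + m\right) \left(826 - 1751\right) = \left(\left(- \frac{285}{1650} - \frac{279}{46 \cdot 1891}\right) + 2500\right) \left(826 - 1751\right) = \left(\left(\left(-285\right) \frac{1}{1650} - \frac{9}{2806}\right) + 2500\right) \left(-925\right) = \left(\left(- \frac{19}{110} - \frac{9}{2806}\right) + 2500\right) \left(-925\right) = \left(- \frac{13576}{77165} + 2500\right) \left(-925\right) = \frac{192898924}{77165} \left(-925\right) = - \frac{35686300940}{15433}$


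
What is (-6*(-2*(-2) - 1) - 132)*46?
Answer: -6900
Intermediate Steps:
(-6*(-2*(-2) - 1) - 132)*46 = (-6*(4 - 1) - 132)*46 = (-6*3 - 132)*46 = (-18 - 132)*46 = -150*46 = -6900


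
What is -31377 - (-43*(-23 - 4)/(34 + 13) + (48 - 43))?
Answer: -1476115/47 ≈ -31407.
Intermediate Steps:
-31377 - (-43*(-23 - 4)/(34 + 13) + (48 - 43)) = -31377 - (-(-1161)/47 + 5) = -31377 - (-43*(-27/47) + 5) = -31377 - (1161/47 + 5) = -31377 - 1*1396/47 = -31377 - 1396/47 = -1476115/47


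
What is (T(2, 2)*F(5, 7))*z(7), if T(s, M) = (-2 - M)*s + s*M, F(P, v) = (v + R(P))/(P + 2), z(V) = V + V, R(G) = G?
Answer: -96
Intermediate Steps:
z(V) = 2*V
F(P, v) = (P + v)/(2 + P) (F(P, v) = (v + P)/(P + 2) = (P + v)/(2 + P))
T(s, M) = M*s + s*(-2 - M) (T(s, M) = s*(-2 - M) + M*s = M*s + s*(-2 - M))
(T(2, 2)*F(5, 7))*z(7) = ((-2*2)*((5 + 7)/(2 + 5)))*(2*7) = -4*12/7*14 = -48/7*14 = -96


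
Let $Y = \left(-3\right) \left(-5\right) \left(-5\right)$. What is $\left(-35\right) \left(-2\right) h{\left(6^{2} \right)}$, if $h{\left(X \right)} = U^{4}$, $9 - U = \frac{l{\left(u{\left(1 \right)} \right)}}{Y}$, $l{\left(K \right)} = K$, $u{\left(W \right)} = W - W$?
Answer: $459270$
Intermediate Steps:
$u{\left(W \right)} = 0$
$Y = -75$ ($Y = 15 \left(-5\right) = -75$)
$U = 9$ ($U = 9 - \frac{0}{-75} = 9 - 0 \left(- \frac{1}{75}\right) = 9 - 0 = 9 + 0 = 9$)
$h{\left(X \right)} = 6561$ ($h{\left(X \right)} = 9^{4} = 6561$)
$\left(-35\right) \left(-2\right) h{\left(6^{2} \right)} = \left(-35\right) \left(-2\right) 6561 = 70 \cdot 6561 = 459270$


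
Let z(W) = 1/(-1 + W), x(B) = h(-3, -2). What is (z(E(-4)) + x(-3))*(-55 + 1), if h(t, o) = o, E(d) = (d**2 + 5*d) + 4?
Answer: 162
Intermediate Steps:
E(d) = 4 + d**2 + 5*d
x(B) = -2
(z(E(-4)) + x(-3))*(-55 + 1) = (1/(-1 + (4 + (-4)**2 + 5*(-4))) - 2)*(-55 + 1) = (1/(-1 + (4 + 16 - 20)) - 2)*(-54) = (1/(-1 + 0) - 2)*(-54) = (1/(-1) - 2)*(-54) = (-1 - 2)*(-54) = -3*(-54) = 162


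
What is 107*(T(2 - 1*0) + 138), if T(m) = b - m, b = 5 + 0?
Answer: 15087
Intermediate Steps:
b = 5
T(m) = 5 - m
107*(T(2 - 1*0) + 138) = 107*((5 - (2 - 1*0)) + 138) = 107*((5 - (2 + 0)) + 138) = 107*((5 - 1*2) + 138) = 107*((5 - 2) + 138) = 107*(3 + 138) = 107*141 = 15087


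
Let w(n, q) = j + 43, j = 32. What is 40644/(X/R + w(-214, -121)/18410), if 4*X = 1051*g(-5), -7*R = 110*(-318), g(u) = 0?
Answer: 49883736/5 ≈ 9.9768e+6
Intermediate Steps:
R = 34980/7 (R = -110*(-318)/7 = -⅐*(-34980) = 34980/7 ≈ 4997.1)
w(n, q) = 75 (w(n, q) = 32 + 43 = 75)
X = 0 (X = (1051*0)/4 = (¼)*0 = 0)
40644/(X/R + w(-214, -121)/18410) = 40644/(0/(34980/7) + 75/18410) = 40644/(0*(7/34980) + 75*(1/18410)) = 40644/(0 + 15/3682) = 40644/(15/3682) = 40644*(3682/15) = 49883736/5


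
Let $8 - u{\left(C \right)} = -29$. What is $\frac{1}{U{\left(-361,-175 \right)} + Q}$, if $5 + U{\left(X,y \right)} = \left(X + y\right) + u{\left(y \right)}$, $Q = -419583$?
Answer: $- \frac{1}{420087} \approx -2.3805 \cdot 10^{-6}$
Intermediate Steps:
$u{\left(C \right)} = 37$ ($u{\left(C \right)} = 8 - -29 = 8 + 29 = 37$)
$U{\left(X,y \right)} = 32 + X + y$ ($U{\left(X,y \right)} = -5 + \left(\left(X + y\right) + 37\right) = -5 + \left(37 + X + y\right) = 32 + X + y$)
$\frac{1}{U{\left(-361,-175 \right)} + Q} = \frac{1}{\left(32 - 361 - 175\right) - 419583} = \frac{1}{-504 - 419583} = \frac{1}{-420087} = - \frac{1}{420087}$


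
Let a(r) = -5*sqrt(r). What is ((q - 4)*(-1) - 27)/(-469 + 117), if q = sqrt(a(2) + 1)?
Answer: 23/352 + sqrt(1 - 5*sqrt(2))/352 ≈ 0.065341 + 0.0069999*I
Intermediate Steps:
q = sqrt(1 - 5*sqrt(2)) (q = sqrt(-5*sqrt(2) + 1) = sqrt(1 - 5*sqrt(2)) ≈ 2.464*I)
((q - 4)*(-1) - 27)/(-469 + 117) = ((sqrt(1 - 5*sqrt(2)) - 4)*(-1) - 27)/(-469 + 117) = ((-4 + sqrt(1 - 5*sqrt(2)))*(-1) - 27)/(-352) = ((4 - sqrt(1 - 5*sqrt(2))) - 27)*(-1/352) = (-23 - sqrt(1 - 5*sqrt(2)))*(-1/352) = 23/352 + sqrt(1 - 5*sqrt(2))/352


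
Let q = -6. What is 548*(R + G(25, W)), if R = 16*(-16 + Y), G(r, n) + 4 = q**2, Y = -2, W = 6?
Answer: -140288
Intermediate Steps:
G(r, n) = 32 (G(r, n) = -4 + (-6)**2 = -4 + 36 = 32)
R = -288 (R = 16*(-16 - 2) = 16*(-18) = -288)
548*(R + G(25, W)) = 548*(-288 + 32) = 548*(-256) = -140288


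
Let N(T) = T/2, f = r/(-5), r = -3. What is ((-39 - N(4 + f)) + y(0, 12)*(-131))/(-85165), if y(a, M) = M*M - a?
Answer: 189053/851650 ≈ 0.22198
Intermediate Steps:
f = ⅗ (f = -3/(-5) = -3*(-⅕) = ⅗ ≈ 0.60000)
N(T) = T/2 (N(T) = T*(½) = T/2)
y(a, M) = M² - a
((-39 - N(4 + f)) + y(0, 12)*(-131))/(-85165) = ((-39 - (4 + ⅗)/2) + (12² - 1*0)*(-131))/(-85165) = ((-39 - 23/(2*5)) + (144 + 0)*(-131))*(-1/85165) = ((-39 - 1*23/10) + 144*(-131))*(-1/85165) = ((-39 - 23/10) - 18864)*(-1/85165) = (-413/10 - 18864)*(-1/85165) = -189053/10*(-1/85165) = 189053/851650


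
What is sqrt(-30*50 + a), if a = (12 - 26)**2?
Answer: 2*I*sqrt(326) ≈ 36.111*I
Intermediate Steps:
a = 196 (a = (-14)**2 = 196)
sqrt(-30*50 + a) = sqrt(-30*50 + 196) = sqrt(-1500 + 196) = sqrt(-1304) = 2*I*sqrt(326)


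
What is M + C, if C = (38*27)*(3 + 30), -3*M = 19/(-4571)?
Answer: 464294773/13713 ≈ 33858.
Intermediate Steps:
M = 19/13713 (M = -19/(3*(-4571)) = -19*(-1)/(3*4571) = -1/3*(-19/4571) = 19/13713 ≈ 0.0013855)
C = 33858 (C = 1026*33 = 33858)
M + C = 19/13713 + 33858 = 464294773/13713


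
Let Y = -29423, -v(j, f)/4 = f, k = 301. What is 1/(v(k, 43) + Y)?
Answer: -1/29595 ≈ -3.3789e-5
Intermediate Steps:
v(j, f) = -4*f
1/(v(k, 43) + Y) = 1/(-4*43 - 29423) = 1/(-172 - 29423) = 1/(-29595) = -1/29595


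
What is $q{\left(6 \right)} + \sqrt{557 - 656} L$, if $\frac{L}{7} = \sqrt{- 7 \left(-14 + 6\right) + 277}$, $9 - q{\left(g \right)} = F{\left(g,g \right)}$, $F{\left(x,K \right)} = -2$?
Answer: $11 + 63 i \sqrt{407} \approx 11.0 + 1271.0 i$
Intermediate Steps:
$q{\left(g \right)} = 11$ ($q{\left(g \right)} = 9 - -2 = 9 + 2 = 11$)
$L = 21 \sqrt{37}$ ($L = 7 \sqrt{- 7 \left(-14 + 6\right) + 277} = 7 \sqrt{\left(-7\right) \left(-8\right) + 277} = 7 \sqrt{56 + 277} = 7 \sqrt{333} = 7 \cdot 3 \sqrt{37} = 21 \sqrt{37} \approx 127.74$)
$q{\left(6 \right)} + \sqrt{557 - 656} L = 11 + \sqrt{557 - 656} \cdot 21 \sqrt{37} = 11 + \sqrt{-99} \cdot 21 \sqrt{37} = 11 + 3 i \sqrt{11} \cdot 21 \sqrt{37} = 11 + 63 i \sqrt{407}$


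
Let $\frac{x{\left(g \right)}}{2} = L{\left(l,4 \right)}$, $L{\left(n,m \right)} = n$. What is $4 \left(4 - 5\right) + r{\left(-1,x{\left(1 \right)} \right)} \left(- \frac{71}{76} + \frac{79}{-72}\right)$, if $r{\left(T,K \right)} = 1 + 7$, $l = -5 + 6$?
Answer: $- \frac{3463}{171} \approx -20.251$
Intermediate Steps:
$l = 1$
$x{\left(g \right)} = 2$ ($x{\left(g \right)} = 2 \cdot 1 = 2$)
$r{\left(T,K \right)} = 8$
$4 \left(4 - 5\right) + r{\left(-1,x{\left(1 \right)} \right)} \left(- \frac{71}{76} + \frac{79}{-72}\right) = 4 \left(4 - 5\right) + 8 \left(- \frac{71}{76} + \frac{79}{-72}\right) = 4 \left(-1\right) + 8 \left(\left(-71\right) \frac{1}{76} + 79 \left(- \frac{1}{72}\right)\right) = -4 + 8 \left(- \frac{71}{76} - \frac{79}{72}\right) = -4 + 8 \left(- \frac{2779}{1368}\right) = -4 - \frac{2779}{171} = - \frac{3463}{171}$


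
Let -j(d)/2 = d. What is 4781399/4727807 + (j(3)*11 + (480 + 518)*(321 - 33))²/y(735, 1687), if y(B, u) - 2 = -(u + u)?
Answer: -4647581560843130/189787681 ≈ -2.4488e+7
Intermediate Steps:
j(d) = -2*d
y(B, u) = 2 - 2*u (y(B, u) = 2 - (u + u) = 2 - 2*u)
4781399/4727807 + (j(3)*11 + (480 + 518)*(321 - 33))²/y(735, 1687) = 4781399/4727807 + (-2*3*11 + (480 + 518)*(321 - 33))²/(2 - 2*1687) = 4781399*(1/4727807) + (-6*11 + 998*288)²/(2 - 3374) = 683057/675401 + (-66 + 287424)²/(-3372) = 683057/675401 + 287358²*(-1/3372) = 683057/675401 + 82574620164*(-1/3372) = 683057/675401 - 6881218347/281 = -4647581560843130/189787681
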